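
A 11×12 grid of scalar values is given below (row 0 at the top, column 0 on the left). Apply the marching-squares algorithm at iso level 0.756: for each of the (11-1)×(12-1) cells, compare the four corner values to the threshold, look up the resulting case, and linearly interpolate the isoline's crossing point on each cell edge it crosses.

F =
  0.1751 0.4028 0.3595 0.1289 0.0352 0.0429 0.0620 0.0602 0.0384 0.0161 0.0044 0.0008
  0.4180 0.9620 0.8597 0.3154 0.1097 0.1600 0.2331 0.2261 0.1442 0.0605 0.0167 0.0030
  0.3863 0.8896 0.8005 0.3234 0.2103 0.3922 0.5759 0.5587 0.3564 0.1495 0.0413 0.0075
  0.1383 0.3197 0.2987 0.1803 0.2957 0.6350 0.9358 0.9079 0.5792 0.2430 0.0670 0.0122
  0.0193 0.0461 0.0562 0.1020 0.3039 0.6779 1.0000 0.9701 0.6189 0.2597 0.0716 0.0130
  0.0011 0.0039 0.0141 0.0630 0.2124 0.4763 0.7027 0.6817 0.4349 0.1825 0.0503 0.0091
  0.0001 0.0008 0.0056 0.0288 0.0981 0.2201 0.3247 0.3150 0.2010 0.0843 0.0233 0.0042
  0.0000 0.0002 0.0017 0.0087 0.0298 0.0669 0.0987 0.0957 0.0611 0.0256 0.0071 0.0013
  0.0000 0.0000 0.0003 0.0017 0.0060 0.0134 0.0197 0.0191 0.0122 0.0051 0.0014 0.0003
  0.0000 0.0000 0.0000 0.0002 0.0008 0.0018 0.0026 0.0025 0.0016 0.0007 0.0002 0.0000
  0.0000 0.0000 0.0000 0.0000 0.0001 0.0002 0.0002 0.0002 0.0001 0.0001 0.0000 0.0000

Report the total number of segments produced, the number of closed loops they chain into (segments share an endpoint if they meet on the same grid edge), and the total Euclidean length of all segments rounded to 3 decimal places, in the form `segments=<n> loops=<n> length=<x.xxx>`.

cell (0,0): code 0100 → (0.632,1.000)–(1.000,0.621)
cell (0,1): code 1100 → (0.793,2.000)–(0.632,1.000)
cell (0,2): code 1000 → (1.000,2.191)–(0.793,2.000)
cell (1,0): code 0110 → (1.000,0.621)–(2.000,0.735)
cell (1,2): code 1001 → (2.000,2.093)–(1.000,2.191)
cell (2,0): code 0010 → (2.000,0.735)–(2.234,1.000)
cell (2,1): code 0011 → (2.234,1.000)–(2.089,2.000)
cell (2,2): code 0001 → (2.089,2.000)–(2.000,2.093)
cell (2,5): code 0100 → (2.500,6.000)–(3.000,5.402)
cell (2,6): code 1100 → (2.565,7.000)–(2.500,6.000)
cell (2,7): code 1000 → (3.000,7.462)–(2.565,7.000)
cell (3,5): code 0110 → (3.000,5.402)–(4.000,5.242)
cell (3,7): code 1001 → (4.000,7.610)–(3.000,7.462)
cell (4,5): code 0010 → (4.000,5.242)–(4.821,6.000)
cell (4,6): code 0011 → (4.821,6.000)–(4.742,7.000)
cell (4,7): code 0001 → (4.742,7.000)–(4.000,7.610)
total: 16 segments, chained into 2 closed loop(s), length Σ = 12.847083

segments=16 loops=2 length=12.847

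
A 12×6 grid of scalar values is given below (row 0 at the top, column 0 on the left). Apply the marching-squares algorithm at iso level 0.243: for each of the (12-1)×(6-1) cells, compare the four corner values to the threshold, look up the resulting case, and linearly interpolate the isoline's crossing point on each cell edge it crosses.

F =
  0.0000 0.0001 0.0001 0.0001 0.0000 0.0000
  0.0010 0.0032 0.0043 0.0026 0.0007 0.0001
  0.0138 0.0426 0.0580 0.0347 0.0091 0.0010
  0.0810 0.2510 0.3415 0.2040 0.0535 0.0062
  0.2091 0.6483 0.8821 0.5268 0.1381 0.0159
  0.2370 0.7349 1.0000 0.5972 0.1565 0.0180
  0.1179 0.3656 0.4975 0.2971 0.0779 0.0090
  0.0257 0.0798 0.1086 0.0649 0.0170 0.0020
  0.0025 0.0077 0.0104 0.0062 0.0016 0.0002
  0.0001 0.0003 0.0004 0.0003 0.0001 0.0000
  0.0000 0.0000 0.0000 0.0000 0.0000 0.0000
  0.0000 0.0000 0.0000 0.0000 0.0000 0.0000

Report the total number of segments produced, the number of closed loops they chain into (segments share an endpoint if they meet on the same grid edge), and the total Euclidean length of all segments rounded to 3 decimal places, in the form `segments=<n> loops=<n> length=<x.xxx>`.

segments=14 loops=1 length=12.053

cell (2,0): code 0100 → (2.962,1.000)–(3.000,0.953)
cell (2,1): code 1100 → (2.653,2.000)–(2.962,1.000)
cell (2,2): code 1000 → (3.000,2.716)–(2.653,2.000)
cell (3,0): code 0110 → (3.000,0.953)–(4.000,0.077)
cell (3,2): code 1101 → (3.121,3.000)–(3.000,2.716)
cell (3,3): code 1000 → (4.000,3.730)–(3.121,3.000)
cell (4,0): code 0110 → (4.000,0.077)–(5.000,0.012)
cell (4,3): code 1001 → (5.000,3.804)–(4.000,3.730)
cell (5,0): code 0110 → (5.000,0.012)–(6.000,0.505)
cell (5,3): code 1001 → (6.000,3.247)–(5.000,3.804)
cell (6,0): code 0010 → (6.000,0.505)–(6.429,1.000)
cell (6,1): code 0011 → (6.429,1.000)–(6.654,2.000)
cell (6,2): code 0011 → (6.654,2.000)–(6.233,3.000)
cell (6,3): code 0001 → (6.233,3.000)–(6.000,3.247)
total: 14 segments, chained into 1 closed loop(s), length Σ = 12.052972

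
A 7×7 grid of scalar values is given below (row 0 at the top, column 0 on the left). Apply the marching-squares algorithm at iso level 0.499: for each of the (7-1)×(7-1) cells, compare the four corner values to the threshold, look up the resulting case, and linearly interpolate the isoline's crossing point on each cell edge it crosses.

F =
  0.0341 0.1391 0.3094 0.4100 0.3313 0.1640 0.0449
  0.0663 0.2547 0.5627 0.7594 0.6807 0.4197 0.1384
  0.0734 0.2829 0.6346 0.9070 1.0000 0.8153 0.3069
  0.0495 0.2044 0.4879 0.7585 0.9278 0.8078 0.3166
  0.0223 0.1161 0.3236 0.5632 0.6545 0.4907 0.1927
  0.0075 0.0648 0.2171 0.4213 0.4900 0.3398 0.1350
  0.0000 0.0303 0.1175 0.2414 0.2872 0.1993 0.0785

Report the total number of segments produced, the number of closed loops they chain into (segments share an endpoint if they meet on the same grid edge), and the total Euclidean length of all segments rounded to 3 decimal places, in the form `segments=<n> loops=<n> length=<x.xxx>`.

segments=16 loops=1 length=13.227

cell (0,1): code 0100 → (0.749,2.000)–(1.000,1.793)
cell (0,2): code 1100 → (0.255,3.000)–(0.749,2.000)
cell (0,3): code 1100 → (0.480,4.000)–(0.255,3.000)
cell (0,4): code 1000 → (1.000,4.696)–(0.480,4.000)
cell (1,1): code 0110 → (1.000,1.793)–(2.000,1.614)
cell (1,4): code 1101 → (1.200,5.000)–(1.000,4.696)
cell (1,5): code 1000 → (2.000,5.622)–(1.200,5.000)
cell (2,1): code 0010 → (2.000,1.614)–(2.924,2.000)
cell (2,2): code 0111 → (2.924,2.000)–(3.000,2.041)
cell (2,5): code 1001 → (3.000,5.629)–(2.000,5.622)
cell (3,2): code 0110 → (3.000,2.041)–(4.000,2.732)
cell (3,4): code 1011 → (4.000,4.949)–(3.974,5.000)
cell (3,5): code 0001 → (3.974,5.000)–(3.000,5.629)
cell (4,2): code 0010 → (4.000,2.732)–(4.452,3.000)
cell (4,3): code 0011 → (4.452,3.000)–(4.945,4.000)
cell (4,4): code 0001 → (4.945,4.000)–(4.000,4.949)
total: 16 segments, chained into 1 closed loop(s), length Σ = 13.227498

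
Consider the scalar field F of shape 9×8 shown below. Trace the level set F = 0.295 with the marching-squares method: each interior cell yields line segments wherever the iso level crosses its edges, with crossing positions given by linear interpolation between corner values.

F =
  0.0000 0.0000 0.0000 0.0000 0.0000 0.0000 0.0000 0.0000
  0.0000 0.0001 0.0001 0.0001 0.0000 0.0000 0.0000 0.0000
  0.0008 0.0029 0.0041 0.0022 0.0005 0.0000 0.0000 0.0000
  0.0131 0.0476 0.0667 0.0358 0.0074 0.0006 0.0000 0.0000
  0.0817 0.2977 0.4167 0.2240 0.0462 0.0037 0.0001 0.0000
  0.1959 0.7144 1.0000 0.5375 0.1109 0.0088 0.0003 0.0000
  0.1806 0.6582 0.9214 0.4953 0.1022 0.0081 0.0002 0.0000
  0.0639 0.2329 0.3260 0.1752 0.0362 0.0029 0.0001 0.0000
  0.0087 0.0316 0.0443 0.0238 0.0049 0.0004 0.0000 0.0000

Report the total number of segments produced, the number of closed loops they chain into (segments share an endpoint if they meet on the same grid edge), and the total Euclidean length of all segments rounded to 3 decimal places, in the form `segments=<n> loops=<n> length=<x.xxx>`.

cell (3,0): code 0100 → (3.989,1.000)–(4.000,0.987)
cell (3,1): code 1100 → (3.652,2.000)–(3.989,1.000)
cell (3,2): code 1000 → (4.000,2.632)–(3.652,2.000)
cell (4,0): code 0110 → (4.000,0.987)–(5.000,0.191)
cell (4,2): code 1101 → (4.226,3.000)–(4.000,2.632)
cell (4,3): code 1000 → (5.000,3.568)–(4.226,3.000)
cell (5,0): code 0110 → (5.000,0.191)–(6.000,0.240)
cell (5,3): code 1001 → (6.000,3.510)–(5.000,3.568)
cell (6,0): code 0010 → (6.000,0.240)–(6.854,1.000)
cell (6,1): code 0111 → (6.854,1.000)–(7.000,1.667)
cell (6,2): code 1011 → (7.000,2.206)–(6.626,3.000)
cell (6,3): code 0001 → (6.626,3.000)–(6.000,3.510)
cell (7,1): code 0010 → (7.000,1.667)–(7.110,2.000)
cell (7,2): code 0001 → (7.110,2.000)–(7.000,2.206)
total: 14 segments, chained into 1 closed loop(s), length Σ = 10.561699

segments=14 loops=1 length=10.562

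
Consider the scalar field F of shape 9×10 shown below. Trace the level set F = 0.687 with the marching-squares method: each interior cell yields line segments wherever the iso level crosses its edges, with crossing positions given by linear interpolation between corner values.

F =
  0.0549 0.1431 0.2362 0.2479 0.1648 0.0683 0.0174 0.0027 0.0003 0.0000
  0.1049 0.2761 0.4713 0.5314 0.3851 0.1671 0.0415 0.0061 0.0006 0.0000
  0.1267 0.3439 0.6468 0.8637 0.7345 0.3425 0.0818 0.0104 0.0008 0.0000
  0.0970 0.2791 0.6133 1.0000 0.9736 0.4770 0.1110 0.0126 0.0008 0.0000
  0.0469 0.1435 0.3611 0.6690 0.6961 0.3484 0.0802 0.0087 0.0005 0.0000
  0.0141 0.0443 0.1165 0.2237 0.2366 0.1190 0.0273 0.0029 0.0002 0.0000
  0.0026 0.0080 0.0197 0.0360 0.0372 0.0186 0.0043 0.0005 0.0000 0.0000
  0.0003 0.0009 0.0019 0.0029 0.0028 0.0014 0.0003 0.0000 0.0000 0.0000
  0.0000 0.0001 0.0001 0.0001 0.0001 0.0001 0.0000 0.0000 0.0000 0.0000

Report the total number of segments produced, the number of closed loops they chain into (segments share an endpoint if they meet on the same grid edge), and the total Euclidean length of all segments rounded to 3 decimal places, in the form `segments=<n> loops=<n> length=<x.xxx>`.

segments=10 loops=1 length=7.752

cell (1,2): code 0100 → (1.468,3.000)–(2.000,2.185)
cell (1,3): code 1100 → (1.864,4.000)–(1.468,3.000)
cell (1,4): code 1000 → (2.000,4.121)–(1.864,4.000)
cell (2,2): code 0110 → (2.000,2.185)–(3.000,2.191)
cell (2,4): code 1001 → (3.000,4.577)–(2.000,4.121)
cell (3,2): code 0010 → (3.000,2.191)–(3.946,3.000)
cell (3,3): code 0111 → (3.946,3.000)–(4.000,3.664)
cell (3,4): code 1001 → (4.000,4.026)–(3.000,4.577)
cell (4,3): code 0010 → (4.000,3.664)–(4.020,4.000)
cell (4,4): code 0001 → (4.020,4.000)–(4.000,4.026)
total: 10 segments, chained into 1 closed loop(s), length Σ = 7.751577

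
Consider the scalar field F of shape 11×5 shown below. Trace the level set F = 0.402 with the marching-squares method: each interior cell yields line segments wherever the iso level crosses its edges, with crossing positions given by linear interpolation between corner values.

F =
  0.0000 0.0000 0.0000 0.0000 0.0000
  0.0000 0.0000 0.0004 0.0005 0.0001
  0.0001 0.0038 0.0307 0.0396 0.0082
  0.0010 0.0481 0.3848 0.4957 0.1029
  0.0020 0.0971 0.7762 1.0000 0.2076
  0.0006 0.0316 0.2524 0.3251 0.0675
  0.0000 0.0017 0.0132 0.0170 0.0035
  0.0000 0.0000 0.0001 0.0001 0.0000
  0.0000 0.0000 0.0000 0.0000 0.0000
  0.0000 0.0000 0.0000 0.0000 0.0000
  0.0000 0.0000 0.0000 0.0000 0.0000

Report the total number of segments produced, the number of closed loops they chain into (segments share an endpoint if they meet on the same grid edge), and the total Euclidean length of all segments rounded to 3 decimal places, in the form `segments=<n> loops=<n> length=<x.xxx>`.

segments=8 loops=1 length=6.655

cell (2,2): code 0100 → (2.795,3.000)–(3.000,2.155)
cell (2,3): code 1000 → (3.000,3.239)–(2.795,3.000)
cell (3,1): code 0100 → (3.044,2.000)–(4.000,1.449)
cell (3,2): code 1110 → (3.000,2.155)–(3.044,2.000)
cell (3,3): code 1001 → (4.000,3.755)–(3.000,3.239)
cell (4,1): code 0010 → (4.000,1.449)–(4.714,2.000)
cell (4,2): code 0011 → (4.714,2.000)–(4.886,3.000)
cell (4,3): code 0001 → (4.886,3.000)–(4.000,3.755)
total: 8 segments, chained into 1 closed loop(s), length Σ = 6.655077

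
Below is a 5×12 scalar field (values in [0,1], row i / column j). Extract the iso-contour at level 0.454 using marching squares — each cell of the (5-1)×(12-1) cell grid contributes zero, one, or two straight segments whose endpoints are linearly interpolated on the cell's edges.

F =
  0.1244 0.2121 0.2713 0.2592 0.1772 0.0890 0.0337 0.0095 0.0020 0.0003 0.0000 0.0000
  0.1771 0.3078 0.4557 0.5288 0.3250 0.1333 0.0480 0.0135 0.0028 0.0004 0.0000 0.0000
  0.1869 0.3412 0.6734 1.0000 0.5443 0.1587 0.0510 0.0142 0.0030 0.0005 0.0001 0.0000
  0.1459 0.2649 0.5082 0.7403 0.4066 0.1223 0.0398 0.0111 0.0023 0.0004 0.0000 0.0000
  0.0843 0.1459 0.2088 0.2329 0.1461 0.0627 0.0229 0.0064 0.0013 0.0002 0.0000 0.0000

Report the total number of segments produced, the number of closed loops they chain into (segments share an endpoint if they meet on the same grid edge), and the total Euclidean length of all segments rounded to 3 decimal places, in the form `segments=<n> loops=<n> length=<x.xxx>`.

segments=12 loops=1 length=8.585

cell (0,1): code 0100 → (0.991,2.000)–(1.000,1.989)
cell (0,2): code 1100 → (0.723,3.000)–(0.991,2.000)
cell (0,3): code 1000 → (1.000,3.367)–(0.723,3.000)
cell (1,1): code 0110 → (1.000,1.989)–(2.000,1.340)
cell (1,3): code 1101 → (1.588,4.000)–(1.000,3.367)
cell (1,4): code 1000 → (2.000,4.234)–(1.588,4.000)
cell (2,1): code 0110 → (2.000,1.340)–(3.000,1.777)
cell (2,3): code 1011 → (3.000,3.858)–(2.656,4.000)
cell (2,4): code 0001 → (2.656,4.000)–(2.000,4.234)
cell (3,1): code 0010 → (3.000,1.777)–(3.181,2.000)
cell (3,2): code 0011 → (3.181,2.000)–(3.564,3.000)
cell (3,3): code 0001 → (3.564,3.000)–(3.000,3.858)
total: 12 segments, chained into 1 closed loop(s), length Σ = 8.585232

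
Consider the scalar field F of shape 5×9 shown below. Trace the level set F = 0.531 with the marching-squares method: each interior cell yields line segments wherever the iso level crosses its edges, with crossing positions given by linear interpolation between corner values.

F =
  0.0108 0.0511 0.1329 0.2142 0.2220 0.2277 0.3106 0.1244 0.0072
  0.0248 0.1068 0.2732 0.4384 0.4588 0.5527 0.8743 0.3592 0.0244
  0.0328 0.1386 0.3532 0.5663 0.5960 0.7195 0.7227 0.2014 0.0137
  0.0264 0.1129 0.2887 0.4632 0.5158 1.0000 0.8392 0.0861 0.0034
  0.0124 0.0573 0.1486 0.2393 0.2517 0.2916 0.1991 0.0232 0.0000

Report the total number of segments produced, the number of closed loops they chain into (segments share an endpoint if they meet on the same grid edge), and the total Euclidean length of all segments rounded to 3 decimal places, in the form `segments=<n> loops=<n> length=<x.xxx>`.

cell (0,4): code 0100 → (0.933,5.000)–(1.000,4.769)
cell (0,5): code 1100 → (0.391,6.000)–(0.933,5.000)
cell (0,6): code 1000 → (1.000,6.666)–(0.391,6.000)
cell (1,2): code 0100 → (1.724,3.000)–(2.000,2.834)
cell (1,3): code 1100 → (1.526,4.000)–(1.724,3.000)
cell (1,4): code 1110 → (1.000,4.769)–(1.526,4.000)
cell (1,6): code 1001 → (2.000,6.368)–(1.000,6.666)
cell (2,2): code 0010 → (2.000,2.834)–(2.342,3.000)
cell (2,3): code 0011 → (2.342,3.000)–(2.810,4.000)
cell (2,4): code 0111 → (2.810,4.000)–(3.000,4.031)
cell (2,6): code 1001 → (3.000,6.409)–(2.000,6.368)
cell (3,4): code 0010 → (3.000,4.031)–(3.662,5.000)
cell (3,5): code 0011 → (3.662,5.000)–(3.481,6.000)
cell (3,6): code 0001 → (3.481,6.000)–(3.000,6.409)
total: 14 segments, chained into 1 closed loop(s), length Σ = 11.096374

segments=14 loops=1 length=11.096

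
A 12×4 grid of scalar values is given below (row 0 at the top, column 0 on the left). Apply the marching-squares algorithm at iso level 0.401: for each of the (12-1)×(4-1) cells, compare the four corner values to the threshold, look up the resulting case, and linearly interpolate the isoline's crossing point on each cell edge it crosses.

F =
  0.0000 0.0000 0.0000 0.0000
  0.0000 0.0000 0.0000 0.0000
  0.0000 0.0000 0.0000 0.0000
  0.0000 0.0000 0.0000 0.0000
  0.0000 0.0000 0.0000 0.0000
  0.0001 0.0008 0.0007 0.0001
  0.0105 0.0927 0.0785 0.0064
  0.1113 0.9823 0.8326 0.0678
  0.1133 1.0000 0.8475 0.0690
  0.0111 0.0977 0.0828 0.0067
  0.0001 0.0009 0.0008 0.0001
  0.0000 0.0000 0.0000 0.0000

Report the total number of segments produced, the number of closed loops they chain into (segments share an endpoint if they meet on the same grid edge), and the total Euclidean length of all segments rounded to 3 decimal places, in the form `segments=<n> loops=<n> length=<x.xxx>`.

segments=8 loops=1 length=7.510

cell (6,0): code 0100 → (6.347,1.000)–(7.000,0.333)
cell (6,1): code 1100 → (6.428,2.000)–(6.347,1.000)
cell (6,2): code 1000 → (7.000,2.564)–(6.428,2.000)
cell (7,0): code 0110 → (7.000,0.333)–(8.000,0.324)
cell (7,2): code 1001 → (8.000,2.574)–(7.000,2.564)
cell (8,0): code 0010 → (8.000,0.324)–(8.664,1.000)
cell (8,1): code 0011 → (8.664,1.000)–(8.584,2.000)
cell (8,2): code 0001 → (8.584,2.000)–(8.000,2.574)
total: 8 segments, chained into 1 closed loop(s), length Σ = 7.509931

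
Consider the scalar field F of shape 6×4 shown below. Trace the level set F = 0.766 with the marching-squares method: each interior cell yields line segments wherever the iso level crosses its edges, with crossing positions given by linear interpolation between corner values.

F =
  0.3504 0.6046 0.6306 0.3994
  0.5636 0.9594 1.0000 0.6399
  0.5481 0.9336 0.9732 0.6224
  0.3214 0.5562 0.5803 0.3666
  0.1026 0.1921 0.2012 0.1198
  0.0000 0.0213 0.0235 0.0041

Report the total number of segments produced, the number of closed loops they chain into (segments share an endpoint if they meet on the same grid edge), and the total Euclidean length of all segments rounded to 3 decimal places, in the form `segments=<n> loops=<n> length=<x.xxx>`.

cell (0,0): code 0100 → (0.455,1.000)–(1.000,0.511)
cell (0,1): code 1100 → (0.367,2.000)–(0.455,1.000)
cell (0,2): code 1000 → (1.000,2.650)–(0.367,2.000)
cell (1,0): code 0110 → (1.000,0.511)–(2.000,0.565)
cell (1,2): code 1001 → (2.000,2.591)–(1.000,2.650)
cell (2,0): code 0010 → (2.000,0.565)–(2.444,1.000)
cell (2,1): code 0011 → (2.444,1.000)–(2.527,2.000)
cell (2,2): code 0001 → (2.527,2.000)–(2.000,2.591)
total: 8 segments, chained into 1 closed loop(s), length Σ = 7.063385

segments=8 loops=1 length=7.063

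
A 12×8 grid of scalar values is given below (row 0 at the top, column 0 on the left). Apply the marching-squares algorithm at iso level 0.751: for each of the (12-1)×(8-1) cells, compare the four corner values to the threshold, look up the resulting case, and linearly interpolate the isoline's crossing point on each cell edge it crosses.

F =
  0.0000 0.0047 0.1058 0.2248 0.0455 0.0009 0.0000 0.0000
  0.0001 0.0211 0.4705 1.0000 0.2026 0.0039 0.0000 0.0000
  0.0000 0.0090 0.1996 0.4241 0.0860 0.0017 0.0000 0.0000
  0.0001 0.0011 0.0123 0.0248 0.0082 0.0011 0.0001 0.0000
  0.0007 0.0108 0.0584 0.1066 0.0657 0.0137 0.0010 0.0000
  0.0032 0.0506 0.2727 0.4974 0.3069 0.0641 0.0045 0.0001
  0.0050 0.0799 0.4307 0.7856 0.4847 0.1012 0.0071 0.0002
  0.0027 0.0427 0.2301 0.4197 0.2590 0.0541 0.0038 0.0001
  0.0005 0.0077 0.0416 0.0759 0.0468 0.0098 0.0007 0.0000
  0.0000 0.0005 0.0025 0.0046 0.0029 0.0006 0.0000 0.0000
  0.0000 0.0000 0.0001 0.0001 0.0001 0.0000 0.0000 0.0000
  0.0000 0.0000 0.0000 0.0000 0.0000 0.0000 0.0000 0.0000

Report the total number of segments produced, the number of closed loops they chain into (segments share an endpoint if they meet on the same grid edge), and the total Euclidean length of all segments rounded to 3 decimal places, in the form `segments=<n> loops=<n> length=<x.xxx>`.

segments=8 loops=2 length=2.795

cell (0,2): code 0100 → (0.679,3.000)–(1.000,2.530)
cell (0,3): code 1000 → (1.000,3.312)–(0.679,3.000)
cell (1,2): code 0010 → (1.000,2.530)–(1.432,3.000)
cell (1,3): code 0001 → (1.432,3.000)–(1.000,3.312)
cell (5,2): code 0100 → (5.880,3.000)–(6.000,2.903)
cell (5,3): code 1000 → (6.000,3.115)–(5.880,3.000)
cell (6,2): code 0010 → (6.000,2.903)–(6.095,3.000)
cell (6,3): code 0001 → (6.095,3.000)–(6.000,3.115)
total: 8 segments, chained into 2 closed loop(s), length Σ = 2.795203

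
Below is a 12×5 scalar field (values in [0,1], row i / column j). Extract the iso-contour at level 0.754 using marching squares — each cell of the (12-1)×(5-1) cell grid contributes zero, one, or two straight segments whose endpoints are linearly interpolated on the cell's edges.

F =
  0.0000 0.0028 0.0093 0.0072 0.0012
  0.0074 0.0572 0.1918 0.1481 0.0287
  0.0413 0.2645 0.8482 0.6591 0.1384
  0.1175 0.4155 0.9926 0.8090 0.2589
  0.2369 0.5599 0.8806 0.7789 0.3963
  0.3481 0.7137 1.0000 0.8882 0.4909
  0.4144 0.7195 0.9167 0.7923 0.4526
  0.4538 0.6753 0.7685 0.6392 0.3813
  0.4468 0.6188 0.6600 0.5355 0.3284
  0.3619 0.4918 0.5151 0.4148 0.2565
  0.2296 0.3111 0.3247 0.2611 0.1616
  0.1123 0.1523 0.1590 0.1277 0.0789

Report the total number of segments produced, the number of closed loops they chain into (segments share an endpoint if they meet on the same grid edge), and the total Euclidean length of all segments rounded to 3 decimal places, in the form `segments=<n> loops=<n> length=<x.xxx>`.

segments=16 loops=1 length=12.139

cell (1,1): code 0100 → (1.856,2.000)–(2.000,1.839)
cell (1,2): code 1000 → (2.000,2.498)–(1.856,2.000)
cell (2,1): code 0110 → (2.000,1.839)–(3.000,1.587)
cell (2,2): code 1101 → (2.633,3.000)–(2.000,2.498)
cell (2,3): code 1000 → (3.000,3.100)–(2.633,3.000)
cell (3,1): code 0110 → (3.000,1.587)–(4.000,1.605)
cell (3,3): code 1001 → (4.000,3.065)–(3.000,3.100)
cell (4,1): code 0110 → (4.000,1.605)–(5.000,1.141)
cell (4,3): code 1001 → (5.000,3.338)–(4.000,3.065)
cell (5,1): code 0110 → (5.000,1.141)–(6.000,1.175)
cell (5,3): code 1001 → (6.000,3.113)–(5.000,3.338)
cell (6,1): code 0110 → (6.000,1.175)–(7.000,1.844)
cell (6,2): code 1011 → (7.000,2.112)–(6.250,3.000)
cell (6,3): code 0001 → (6.250,3.000)–(6.000,3.113)
cell (7,1): code 0010 → (7.000,1.844)–(7.134,2.000)
cell (7,2): code 0001 → (7.134,2.000)–(7.000,2.112)
total: 16 segments, chained into 1 closed loop(s), length Σ = 12.138798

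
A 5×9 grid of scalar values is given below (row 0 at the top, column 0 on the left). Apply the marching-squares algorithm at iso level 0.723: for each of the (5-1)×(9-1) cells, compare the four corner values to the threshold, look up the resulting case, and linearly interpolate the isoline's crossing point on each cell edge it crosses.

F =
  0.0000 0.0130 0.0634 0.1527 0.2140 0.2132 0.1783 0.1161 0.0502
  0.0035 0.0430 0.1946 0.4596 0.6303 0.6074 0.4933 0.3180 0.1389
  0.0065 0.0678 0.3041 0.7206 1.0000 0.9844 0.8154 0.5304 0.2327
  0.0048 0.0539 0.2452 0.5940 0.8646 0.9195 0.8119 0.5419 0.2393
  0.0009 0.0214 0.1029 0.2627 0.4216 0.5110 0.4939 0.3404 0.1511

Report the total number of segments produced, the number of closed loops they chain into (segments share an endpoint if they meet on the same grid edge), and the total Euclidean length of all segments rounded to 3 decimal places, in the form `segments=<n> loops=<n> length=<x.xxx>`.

cell (1,3): code 0100 → (1.251,4.000)–(2.000,3.009)
cell (1,4): code 1100 → (1.307,5.000)–(1.251,4.000)
cell (1,5): code 1100 → (1.713,6.000)–(1.307,5.000)
cell (1,6): code 1000 → (2.000,6.324)–(1.713,6.000)
cell (2,3): code 0110 → (2.000,3.009)–(3.000,3.477)
cell (2,6): code 1001 → (3.000,6.329)–(2.000,6.324)
cell (3,3): code 0010 → (3.000,3.477)–(3.320,4.000)
cell (3,4): code 0011 → (3.320,4.000)–(3.481,5.000)
cell (3,5): code 0011 → (3.481,5.000)–(3.280,6.000)
cell (3,6): code 0001 → (3.280,6.000)–(3.000,6.329)
total: 10 segments, chained into 1 closed loop(s), length Σ = 8.938927

segments=10 loops=1 length=8.939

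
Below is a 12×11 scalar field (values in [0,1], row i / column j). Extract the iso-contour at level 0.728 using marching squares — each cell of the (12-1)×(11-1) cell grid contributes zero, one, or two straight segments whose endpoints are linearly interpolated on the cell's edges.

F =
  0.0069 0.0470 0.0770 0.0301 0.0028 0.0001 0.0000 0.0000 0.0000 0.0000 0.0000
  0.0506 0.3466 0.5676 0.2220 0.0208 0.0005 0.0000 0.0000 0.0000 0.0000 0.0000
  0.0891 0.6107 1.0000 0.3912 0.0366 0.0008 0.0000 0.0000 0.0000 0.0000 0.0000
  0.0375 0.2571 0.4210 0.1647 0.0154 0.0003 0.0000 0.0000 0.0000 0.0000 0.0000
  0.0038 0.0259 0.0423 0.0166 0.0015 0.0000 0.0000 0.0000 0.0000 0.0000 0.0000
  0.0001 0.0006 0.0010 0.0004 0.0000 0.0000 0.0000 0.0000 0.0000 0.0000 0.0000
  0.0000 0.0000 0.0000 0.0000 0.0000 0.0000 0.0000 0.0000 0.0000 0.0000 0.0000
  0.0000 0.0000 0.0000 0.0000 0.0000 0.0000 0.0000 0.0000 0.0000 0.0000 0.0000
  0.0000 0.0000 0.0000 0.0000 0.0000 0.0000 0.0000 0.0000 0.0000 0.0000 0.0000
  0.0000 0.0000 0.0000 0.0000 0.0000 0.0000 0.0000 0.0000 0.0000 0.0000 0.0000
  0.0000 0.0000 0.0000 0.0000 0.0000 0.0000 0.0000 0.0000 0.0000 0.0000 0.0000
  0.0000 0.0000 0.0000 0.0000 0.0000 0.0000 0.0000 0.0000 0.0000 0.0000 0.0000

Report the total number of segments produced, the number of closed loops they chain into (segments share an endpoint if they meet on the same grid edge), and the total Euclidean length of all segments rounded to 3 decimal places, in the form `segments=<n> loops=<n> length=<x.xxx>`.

cell (1,1): code 0100 → (1.371,2.000)–(2.000,1.301)
cell (1,2): code 1000 → (2.000,2.447)–(1.371,2.000)
cell (2,1): code 0010 → (2.000,1.301)–(2.470,2.000)
cell (2,2): code 0001 → (2.470,2.000)–(2.000,2.447)
total: 4 segments, chained into 1 closed loop(s), length Σ = 3.201951

segments=4 loops=1 length=3.202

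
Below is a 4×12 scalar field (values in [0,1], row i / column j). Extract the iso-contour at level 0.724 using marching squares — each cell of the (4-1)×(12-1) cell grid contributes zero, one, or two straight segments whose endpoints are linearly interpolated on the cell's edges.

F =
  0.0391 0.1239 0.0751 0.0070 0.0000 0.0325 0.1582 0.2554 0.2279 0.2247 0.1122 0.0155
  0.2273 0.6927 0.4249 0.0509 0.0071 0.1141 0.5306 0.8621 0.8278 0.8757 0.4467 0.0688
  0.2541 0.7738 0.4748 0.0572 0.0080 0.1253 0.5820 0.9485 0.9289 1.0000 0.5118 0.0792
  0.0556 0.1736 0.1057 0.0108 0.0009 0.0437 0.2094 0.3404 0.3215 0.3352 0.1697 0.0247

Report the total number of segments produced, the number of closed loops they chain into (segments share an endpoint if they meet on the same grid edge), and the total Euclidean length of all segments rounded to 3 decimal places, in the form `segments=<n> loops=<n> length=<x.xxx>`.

segments=14 loops=2 length=9.933

cell (0,6): code 0100 → (0.772,7.000)–(1.000,6.583)
cell (0,7): code 1100 → (0.827,8.000)–(0.772,7.000)
cell (0,8): code 1100 → (0.767,9.000)–(0.827,8.000)
cell (0,9): code 1000 → (1.000,9.354)–(0.767,9.000)
cell (1,0): code 0100 → (1.386,1.000)–(2.000,0.904)
cell (1,1): code 1000 → (2.000,1.167)–(1.386,1.000)
cell (1,6): code 0110 → (1.000,6.583)–(2.000,6.387)
cell (1,9): code 1001 → (2.000,9.565)–(1.000,9.354)
cell (2,0): code 0010 → (2.000,0.904)–(2.083,1.000)
cell (2,1): code 0001 → (2.083,1.000)–(2.000,1.167)
cell (2,6): code 0010 → (2.000,6.387)–(2.369,7.000)
cell (2,7): code 0011 → (2.369,7.000)–(2.337,8.000)
cell (2,8): code 0011 → (2.337,8.000)–(2.415,9.000)
cell (2,9): code 0001 → (2.415,9.000)–(2.000,9.565)
total: 14 segments, chained into 2 closed loop(s), length Σ = 9.933393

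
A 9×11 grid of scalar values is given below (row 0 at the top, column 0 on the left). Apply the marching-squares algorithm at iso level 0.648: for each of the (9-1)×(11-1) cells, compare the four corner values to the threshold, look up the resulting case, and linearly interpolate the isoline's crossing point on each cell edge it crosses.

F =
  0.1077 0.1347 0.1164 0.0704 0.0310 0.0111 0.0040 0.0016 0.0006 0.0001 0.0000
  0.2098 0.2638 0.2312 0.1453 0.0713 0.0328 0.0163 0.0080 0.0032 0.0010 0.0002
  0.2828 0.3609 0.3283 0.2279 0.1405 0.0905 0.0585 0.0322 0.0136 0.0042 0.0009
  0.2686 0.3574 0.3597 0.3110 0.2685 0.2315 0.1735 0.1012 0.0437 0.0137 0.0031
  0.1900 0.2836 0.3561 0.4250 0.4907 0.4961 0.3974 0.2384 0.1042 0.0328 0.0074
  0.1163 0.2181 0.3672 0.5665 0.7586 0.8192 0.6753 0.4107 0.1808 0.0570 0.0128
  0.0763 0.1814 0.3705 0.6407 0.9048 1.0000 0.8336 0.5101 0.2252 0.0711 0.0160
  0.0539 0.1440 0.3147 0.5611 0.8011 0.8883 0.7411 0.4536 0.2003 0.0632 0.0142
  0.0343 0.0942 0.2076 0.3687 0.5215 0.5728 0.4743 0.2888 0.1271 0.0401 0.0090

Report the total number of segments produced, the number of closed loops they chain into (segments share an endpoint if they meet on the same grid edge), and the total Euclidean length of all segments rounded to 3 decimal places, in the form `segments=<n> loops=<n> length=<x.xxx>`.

cell (4,3): code 0100 → (4.587,4.000)–(5.000,3.424)
cell (4,4): code 1100 → (4.470,5.000)–(4.587,4.000)
cell (4,5): code 1100 → (4.902,6.000)–(4.470,5.000)
cell (4,6): code 1000 → (5.000,6.103)–(4.902,6.000)
cell (5,3): code 0110 → (5.000,3.424)–(6.000,3.028)
cell (5,6): code 1001 → (6.000,6.574)–(5.000,6.103)
cell (6,3): code 0110 → (6.000,3.028)–(7.000,3.362)
cell (6,6): code 1001 → (7.000,6.324)–(6.000,6.574)
cell (7,3): code 0010 → (7.000,3.362)–(7.548,4.000)
cell (7,4): code 0011 → (7.548,4.000)–(7.762,5.000)
cell (7,5): code 0011 → (7.762,5.000)–(7.349,6.000)
cell (7,6): code 0001 → (7.349,6.000)–(7.000,6.324)
total: 12 segments, chained into 1 closed loop(s), length Σ = 10.634300

segments=12 loops=1 length=10.634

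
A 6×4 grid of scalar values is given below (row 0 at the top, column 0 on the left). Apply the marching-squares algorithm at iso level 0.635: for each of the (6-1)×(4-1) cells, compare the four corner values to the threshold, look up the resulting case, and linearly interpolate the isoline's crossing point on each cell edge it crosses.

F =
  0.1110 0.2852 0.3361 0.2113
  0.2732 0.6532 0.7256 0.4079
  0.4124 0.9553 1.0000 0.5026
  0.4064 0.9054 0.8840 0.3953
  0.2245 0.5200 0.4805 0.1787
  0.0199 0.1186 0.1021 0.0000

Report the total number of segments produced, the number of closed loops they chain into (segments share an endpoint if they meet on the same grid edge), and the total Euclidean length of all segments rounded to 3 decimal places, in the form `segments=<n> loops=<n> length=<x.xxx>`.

segments=10 loops=1 length=8.403

cell (0,0): code 0100 → (0.951,1.000)–(1.000,0.952)
cell (0,1): code 1100 → (0.767,2.000)–(0.951,1.000)
cell (0,2): code 1000 → (1.000,2.285)–(0.767,2.000)
cell (1,0): code 0110 → (1.000,0.952)–(2.000,0.410)
cell (1,2): code 1001 → (2.000,2.734)–(1.000,2.285)
cell (2,0): code 0110 → (2.000,0.410)–(3.000,0.458)
cell (2,2): code 1001 → (3.000,2.510)–(2.000,2.734)
cell (3,0): code 0010 → (3.000,0.458)–(3.702,1.000)
cell (3,1): code 0011 → (3.702,1.000)–(3.617,2.000)
cell (3,2): code 0001 → (3.617,2.000)–(3.000,2.510)
total: 10 segments, chained into 1 closed loop(s), length Σ = 8.403330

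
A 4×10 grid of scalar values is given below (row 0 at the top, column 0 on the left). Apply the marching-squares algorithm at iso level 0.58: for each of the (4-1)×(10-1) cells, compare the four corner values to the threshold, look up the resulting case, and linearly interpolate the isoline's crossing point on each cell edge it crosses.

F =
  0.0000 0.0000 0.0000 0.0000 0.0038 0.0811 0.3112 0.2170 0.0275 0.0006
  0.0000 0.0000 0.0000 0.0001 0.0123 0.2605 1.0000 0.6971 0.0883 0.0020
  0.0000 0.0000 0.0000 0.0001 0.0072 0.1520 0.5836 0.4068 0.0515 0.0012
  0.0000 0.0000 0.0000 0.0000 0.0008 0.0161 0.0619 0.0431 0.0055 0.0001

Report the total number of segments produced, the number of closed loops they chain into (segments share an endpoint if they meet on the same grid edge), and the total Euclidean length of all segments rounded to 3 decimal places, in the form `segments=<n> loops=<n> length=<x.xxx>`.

segments=8 loops=1 length=4.981

cell (0,5): code 0100 → (0.390,6.000)–(1.000,5.432)
cell (0,6): code 1100 → (0.756,7.000)–(0.390,6.000)
cell (0,7): code 1000 → (1.000,7.192)–(0.756,7.000)
cell (1,5): code 0110 → (1.000,5.432)–(2.000,5.992)
cell (1,6): code 1011 → (2.000,6.020)–(1.403,7.000)
cell (1,7): code 0001 → (1.403,7.000)–(1.000,7.192)
cell (2,5): code 0010 → (2.000,5.992)–(2.007,6.000)
cell (2,6): code 0001 → (2.007,6.000)–(2.000,6.020)
total: 8 segments, chained into 1 closed loop(s), length Σ = 4.980901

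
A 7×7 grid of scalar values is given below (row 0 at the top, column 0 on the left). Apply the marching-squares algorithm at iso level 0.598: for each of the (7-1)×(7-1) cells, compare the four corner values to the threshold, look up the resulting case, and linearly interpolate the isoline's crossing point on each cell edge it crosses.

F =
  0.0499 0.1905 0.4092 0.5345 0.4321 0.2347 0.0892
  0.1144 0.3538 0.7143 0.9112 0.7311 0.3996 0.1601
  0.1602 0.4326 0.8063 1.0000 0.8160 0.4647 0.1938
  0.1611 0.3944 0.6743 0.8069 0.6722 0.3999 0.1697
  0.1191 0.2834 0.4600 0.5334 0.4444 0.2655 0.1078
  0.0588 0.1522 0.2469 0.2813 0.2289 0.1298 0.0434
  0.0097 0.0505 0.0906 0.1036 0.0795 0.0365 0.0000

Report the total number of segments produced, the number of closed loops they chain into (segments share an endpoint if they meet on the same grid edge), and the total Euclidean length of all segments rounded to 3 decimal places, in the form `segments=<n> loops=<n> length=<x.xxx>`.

segments=12 loops=1 length=10.462

cell (0,1): code 0100 → (0.619,2.000)–(1.000,1.677)
cell (0,2): code 1100 → (0.169,3.000)–(0.619,2.000)
cell (0,3): code 1100 → (0.555,4.000)–(0.169,3.000)
cell (0,4): code 1000 → (1.000,4.402)–(0.555,4.000)
cell (1,1): code 0110 → (1.000,1.677)–(2.000,1.443)
cell (1,4): code 1001 → (2.000,4.621)–(1.000,4.402)
cell (2,1): code 0110 → (2.000,1.443)–(3.000,1.727)
cell (2,4): code 1001 → (3.000,4.272)–(2.000,4.621)
cell (3,1): code 0010 → (3.000,1.727)–(3.356,2.000)
cell (3,2): code 0011 → (3.356,2.000)–(3.764,3.000)
cell (3,3): code 0011 → (3.764,3.000)–(3.326,4.000)
cell (3,4): code 0001 → (3.326,4.000)–(3.000,4.272)
total: 12 segments, chained into 1 closed loop(s), length Σ = 10.461836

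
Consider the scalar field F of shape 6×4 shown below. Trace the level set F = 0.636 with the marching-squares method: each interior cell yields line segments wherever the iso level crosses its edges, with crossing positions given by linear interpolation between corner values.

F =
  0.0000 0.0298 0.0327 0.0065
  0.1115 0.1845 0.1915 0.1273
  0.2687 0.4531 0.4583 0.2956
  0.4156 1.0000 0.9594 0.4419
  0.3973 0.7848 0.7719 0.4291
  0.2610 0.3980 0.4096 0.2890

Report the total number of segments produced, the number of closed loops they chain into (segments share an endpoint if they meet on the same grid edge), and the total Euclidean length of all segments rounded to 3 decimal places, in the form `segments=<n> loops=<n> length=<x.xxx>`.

cell (2,0): code 0100 → (2.334,1.000)–(3.000,0.377)
cell (2,1): code 1100 → (2.355,2.000)–(2.334,1.000)
cell (2,2): code 1000 → (3.000,2.625)–(2.355,2.000)
cell (3,0): code 0110 → (3.000,0.377)–(4.000,0.616)
cell (3,2): code 1001 → (4.000,2.396)–(3.000,2.625)
cell (4,0): code 0010 → (4.000,0.616)–(4.385,1.000)
cell (4,1): code 0011 → (4.385,1.000)–(4.375,2.000)
cell (4,2): code 0001 → (4.375,2.000)–(4.000,2.396)
total: 8 segments, chained into 1 closed loop(s), length Σ = 6.953393

segments=8 loops=1 length=6.953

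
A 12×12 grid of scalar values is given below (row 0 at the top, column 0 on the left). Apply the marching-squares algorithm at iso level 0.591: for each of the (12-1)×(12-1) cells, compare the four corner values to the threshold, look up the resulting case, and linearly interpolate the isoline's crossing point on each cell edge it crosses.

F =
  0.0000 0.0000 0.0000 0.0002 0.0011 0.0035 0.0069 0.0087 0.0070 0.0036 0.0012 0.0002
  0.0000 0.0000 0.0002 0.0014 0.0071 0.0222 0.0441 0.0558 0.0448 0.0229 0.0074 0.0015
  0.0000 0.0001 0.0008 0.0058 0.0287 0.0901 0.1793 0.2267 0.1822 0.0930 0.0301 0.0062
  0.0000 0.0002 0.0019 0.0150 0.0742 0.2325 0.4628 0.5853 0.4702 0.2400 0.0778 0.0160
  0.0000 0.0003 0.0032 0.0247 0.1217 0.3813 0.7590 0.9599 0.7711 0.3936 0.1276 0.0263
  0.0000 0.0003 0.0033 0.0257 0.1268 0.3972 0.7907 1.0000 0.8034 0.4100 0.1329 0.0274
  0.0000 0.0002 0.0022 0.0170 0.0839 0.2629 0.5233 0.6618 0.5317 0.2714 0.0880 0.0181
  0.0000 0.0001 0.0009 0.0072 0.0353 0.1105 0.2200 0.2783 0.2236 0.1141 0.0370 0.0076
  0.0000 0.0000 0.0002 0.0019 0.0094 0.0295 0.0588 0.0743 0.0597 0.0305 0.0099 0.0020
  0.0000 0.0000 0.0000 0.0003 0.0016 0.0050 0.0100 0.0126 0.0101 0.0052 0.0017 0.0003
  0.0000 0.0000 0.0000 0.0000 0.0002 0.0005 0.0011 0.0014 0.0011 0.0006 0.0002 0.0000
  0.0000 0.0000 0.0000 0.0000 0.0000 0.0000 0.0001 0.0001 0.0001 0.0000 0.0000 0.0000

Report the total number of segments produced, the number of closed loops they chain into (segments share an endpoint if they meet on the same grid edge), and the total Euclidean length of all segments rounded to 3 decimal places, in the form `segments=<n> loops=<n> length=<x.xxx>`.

cell (3,5): code 0100 → (3.433,6.000)–(4.000,5.555)
cell (3,6): code 1100 → (3.015,7.000)–(3.433,6.000)
cell (3,7): code 1100 → (3.401,8.000)–(3.015,7.000)
cell (3,8): code 1000 → (4.000,8.477)–(3.401,8.000)
cell (4,5): code 0110 → (4.000,5.555)–(5.000,5.493)
cell (4,8): code 1001 → (5.000,8.540)–(4.000,8.477)
cell (5,5): code 0010 → (5.000,5.493)–(5.747,6.000)
cell (5,6): code 0111 → (5.747,6.000)–(6.000,6.489)
cell (5,7): code 1011 → (6.000,7.544)–(5.782,8.000)
cell (5,8): code 0001 → (5.782,8.000)–(5.000,8.540)
cell (6,6): code 0010 → (6.000,6.489)–(6.185,7.000)
cell (6,7): code 0001 → (6.185,7.000)–(6.000,7.544)
total: 12 segments, chained into 1 closed loop(s), length Σ = 9.672852

segments=12 loops=1 length=9.673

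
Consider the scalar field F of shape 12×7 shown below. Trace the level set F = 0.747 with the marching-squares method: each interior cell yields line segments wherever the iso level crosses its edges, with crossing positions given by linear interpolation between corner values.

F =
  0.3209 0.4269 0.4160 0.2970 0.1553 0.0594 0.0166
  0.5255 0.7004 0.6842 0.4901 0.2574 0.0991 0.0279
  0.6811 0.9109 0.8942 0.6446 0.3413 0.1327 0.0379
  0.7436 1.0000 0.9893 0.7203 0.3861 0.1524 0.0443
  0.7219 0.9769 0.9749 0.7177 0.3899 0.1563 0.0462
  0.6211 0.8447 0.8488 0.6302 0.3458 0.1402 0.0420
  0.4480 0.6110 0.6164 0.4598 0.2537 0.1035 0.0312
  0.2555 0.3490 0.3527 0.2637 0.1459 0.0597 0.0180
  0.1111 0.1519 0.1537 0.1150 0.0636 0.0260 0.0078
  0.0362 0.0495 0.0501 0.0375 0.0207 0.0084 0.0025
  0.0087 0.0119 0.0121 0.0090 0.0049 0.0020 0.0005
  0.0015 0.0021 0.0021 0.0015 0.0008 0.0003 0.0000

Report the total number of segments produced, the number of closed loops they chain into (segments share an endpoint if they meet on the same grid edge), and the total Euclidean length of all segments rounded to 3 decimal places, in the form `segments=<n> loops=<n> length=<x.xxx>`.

cell (1,0): code 0100 → (1.221,1.000)–(2.000,0.287)
cell (1,1): code 1100 → (1.299,2.000)–(1.221,1.000)
cell (1,2): code 1000 → (2.000,2.590)–(1.299,2.000)
cell (2,0): code 0110 → (2.000,0.287)–(3.000,0.013)
cell (2,2): code 1001 → (3.000,2.901)–(2.000,2.590)
cell (3,0): code 0110 → (3.000,0.013)–(4.000,0.098)
cell (3,2): code 1001 → (4.000,2.886)–(3.000,2.901)
cell (4,0): code 0110 → (4.000,0.098)–(5.000,0.563)
cell (4,2): code 1001 → (5.000,2.466)–(4.000,2.886)
cell (5,0): code 0010 → (5.000,0.563)–(5.418,1.000)
cell (5,1): code 0011 → (5.418,1.000)–(5.438,2.000)
cell (5,2): code 0001 → (5.438,2.000)–(5.000,2.466)
total: 12 segments, chained into 1 closed loop(s), length Σ = 11.494360

segments=12 loops=1 length=11.494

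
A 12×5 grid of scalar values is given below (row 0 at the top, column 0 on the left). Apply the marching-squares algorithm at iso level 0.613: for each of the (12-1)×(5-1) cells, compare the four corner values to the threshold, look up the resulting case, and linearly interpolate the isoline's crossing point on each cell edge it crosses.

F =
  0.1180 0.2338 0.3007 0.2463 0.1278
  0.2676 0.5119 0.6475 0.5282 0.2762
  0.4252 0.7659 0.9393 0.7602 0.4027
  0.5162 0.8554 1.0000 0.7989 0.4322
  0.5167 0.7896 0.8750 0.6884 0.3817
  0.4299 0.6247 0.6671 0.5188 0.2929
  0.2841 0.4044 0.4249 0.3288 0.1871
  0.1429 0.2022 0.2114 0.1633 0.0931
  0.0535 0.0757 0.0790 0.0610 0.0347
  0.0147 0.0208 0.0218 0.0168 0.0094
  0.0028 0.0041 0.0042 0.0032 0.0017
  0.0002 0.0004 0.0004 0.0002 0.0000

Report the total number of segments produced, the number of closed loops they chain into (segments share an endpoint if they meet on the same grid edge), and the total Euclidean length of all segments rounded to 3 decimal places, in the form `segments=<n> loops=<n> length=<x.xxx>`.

cell (0,1): code 0100 → (0.901,2.000)–(1.000,1.746)
cell (0,2): code 1000 → (1.000,2.289)–(0.901,2.000)
cell (1,0): code 0100 → (1.398,1.000)–(2.000,0.551)
cell (1,1): code 1110 → (1.000,1.746)–(1.398,1.000)
cell (1,2): code 1101 → (1.366,3.000)–(1.000,2.289)
cell (1,3): code 1000 → (2.000,3.412)–(1.366,3.000)
cell (2,0): code 0110 → (2.000,0.551)–(3.000,0.285)
cell (2,3): code 1001 → (3.000,3.507)–(2.000,3.412)
cell (3,0): code 0110 → (3.000,0.285)–(4.000,0.353)
cell (3,3): code 1001 → (4.000,3.246)–(3.000,3.507)
cell (4,0): code 0110 → (4.000,0.353)–(5.000,0.940)
cell (4,2): code 1011 → (5.000,2.365)–(4.445,3.000)
cell (4,3): code 0001 → (4.445,3.000)–(4.000,3.246)
cell (5,0): code 0010 → (5.000,0.940)–(5.053,1.000)
cell (5,1): code 0011 → (5.053,1.000)–(5.223,2.000)
cell (5,2): code 0001 → (5.223,2.000)–(5.000,2.365)
total: 16 segments, chained into 1 closed loop(s), length Σ = 11.839451

segments=16 loops=1 length=11.839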